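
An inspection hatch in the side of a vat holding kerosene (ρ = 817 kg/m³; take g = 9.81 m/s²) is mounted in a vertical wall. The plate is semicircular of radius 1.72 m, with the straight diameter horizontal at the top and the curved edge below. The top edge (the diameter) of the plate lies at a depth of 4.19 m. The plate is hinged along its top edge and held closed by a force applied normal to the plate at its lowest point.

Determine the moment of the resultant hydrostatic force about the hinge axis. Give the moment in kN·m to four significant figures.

M ≈ 141.5 kN·m

γ = ρg = 817 × 9.81 / 1000 = 8.01477 kN/m³.
The centroid of a semicircle lies 4r/(3π) = 0.729991 m from the diameter, here below the top edge, so the centroid depth is h_c = 4.19 + 0.729991 = 4.91999 m.
A = πr²/2 = π × 1.72²/2 = 4.64704 m².
Resultant F = γ·h_c·A = 8.01477 × 4.91999 × 4.64704 = 183.245 kN.
I_c = (π/8 − 8/(9π))·r⁴ = 0.109757 × 1.72⁴ = 0.960608 m⁴.
Centre of pressure: y_p = y_c + I_c/(y_c·A) = 4.91999 + 0.960608/(4.91999 × 4.64704) = 4.91999 + 0.0420151 = 4.96201 m along the plane.
The resultant acts 0.729991 + 0.0420151 = 0.772006 m (along the plate) below the hinge at the top edge, so the moment about the hinge is M = F × 0.772006 = 183.245 × 0.772006 = 141.466 kN·m.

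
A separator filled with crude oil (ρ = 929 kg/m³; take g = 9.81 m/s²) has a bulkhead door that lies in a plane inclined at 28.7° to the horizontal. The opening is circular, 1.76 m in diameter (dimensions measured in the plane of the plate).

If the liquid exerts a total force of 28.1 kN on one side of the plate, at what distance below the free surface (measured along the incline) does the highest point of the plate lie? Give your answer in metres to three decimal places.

y_top ≈ 1.759 m

γ = ρg = 929 × 9.81 / 1000 = 9.11349 kN/m³.
A = π(0.88)² = 2.43285 m².
From F = γ·h_c·A, the centroid depth is h_c = 28.1/(9.11349 × 2.43285) = 1.26738 m.
Let θ = 28.7° be the plate's angle to the horizontal; measure y along the incline from where the plane meets the free surface. Vertical depth h = y·sinθ with sinθ = 0.480223.
Along the incline, y_c = h_c/sinθ = 1.26738/0.480223 = 2.63915 m.
The centroid is at the centre, 0.88 m below the top of the plate, so the highest point sits at y_top = 2.63915 − 0.88 = 1.75915 m along the incline.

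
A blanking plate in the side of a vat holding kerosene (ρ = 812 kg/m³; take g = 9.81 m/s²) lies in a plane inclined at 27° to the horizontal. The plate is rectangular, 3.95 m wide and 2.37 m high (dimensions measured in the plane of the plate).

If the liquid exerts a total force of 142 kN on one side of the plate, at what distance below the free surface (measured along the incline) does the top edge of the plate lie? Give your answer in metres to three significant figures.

y_top ≈ 3.01 m

γ = ρg = 812 × 9.81 / 1000 = 7.96572 kN/m³.
A = 3.95 × 2.37 = 9.3615 m².
From F = γ·h_c·A, the centroid depth is h_c = 142/(7.96572 × 9.3615) = 1.90422 m.
Let θ = 27° be the plate's angle to the horizontal; measure y along the incline from where the plane meets the free surface. Vertical depth h = y·sinθ with sinθ = 0.453990.
Along the incline, y_c = h_c/sinθ = 1.90422/0.453990 = 4.19441 m.
The centroid lies 2.37/2 = 1.185 m below the top edge, so the top edge sits at y_top = 4.19441 − 1.185 = 3.00941 m along the incline.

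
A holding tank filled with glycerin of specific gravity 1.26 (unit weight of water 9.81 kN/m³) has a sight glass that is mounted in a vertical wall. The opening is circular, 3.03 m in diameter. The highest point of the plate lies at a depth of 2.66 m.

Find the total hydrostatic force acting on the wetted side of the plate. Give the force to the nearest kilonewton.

γ = 1.26 × 9.81 = 12.3606 kN/m³.
The centroid is at the centre, 1.515 m below the top of the plate, so the centroid depth is h_c = 2.66 + 1.515 = 4.175 m.
A = π(1.515)² = 7.21066 m².
Resultant F = γ·h_c·A = 12.3606 × 4.175 × 7.21066 = 372.11 kN.

F ≈ 372 kN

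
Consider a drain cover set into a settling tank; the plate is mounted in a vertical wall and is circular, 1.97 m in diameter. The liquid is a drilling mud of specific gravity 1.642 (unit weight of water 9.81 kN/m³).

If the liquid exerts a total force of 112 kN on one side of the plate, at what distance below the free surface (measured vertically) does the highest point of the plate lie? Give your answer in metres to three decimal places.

γ = 1.642 × 9.81 = 16.10802 kN/m³.
A = π(0.985)² = 3.04805 m².
From F = γ·h_c·A, the centroid depth is h_c = 112/(16.10802 × 3.04805) = 2.28115 m.
The centroid is at the centre, 0.985 m below the top of the plate, so the highest point sits at h_top = 2.28115 − 0.985 = 1.29615 m below the surface.

d_top ≈ 1.296 m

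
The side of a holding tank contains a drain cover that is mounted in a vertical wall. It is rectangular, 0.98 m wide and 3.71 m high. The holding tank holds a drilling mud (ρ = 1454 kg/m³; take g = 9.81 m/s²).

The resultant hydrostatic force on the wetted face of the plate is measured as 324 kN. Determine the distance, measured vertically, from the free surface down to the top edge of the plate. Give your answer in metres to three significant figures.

γ = ρg = 1454 × 9.81 / 1000 = 14.26374 kN/m³.
A = 0.98 × 3.71 = 3.6358 m².
From F = γ·h_c·A, the centroid depth is h_c = 324/(14.26374 × 3.6358) = 6.24758 m.
The centroid lies 3.71/2 = 1.855 m below the top edge, so the top edge sits at h_top = 6.24758 − 1.855 = 4.39258 m below the surface.

d_top ≈ 4.39 m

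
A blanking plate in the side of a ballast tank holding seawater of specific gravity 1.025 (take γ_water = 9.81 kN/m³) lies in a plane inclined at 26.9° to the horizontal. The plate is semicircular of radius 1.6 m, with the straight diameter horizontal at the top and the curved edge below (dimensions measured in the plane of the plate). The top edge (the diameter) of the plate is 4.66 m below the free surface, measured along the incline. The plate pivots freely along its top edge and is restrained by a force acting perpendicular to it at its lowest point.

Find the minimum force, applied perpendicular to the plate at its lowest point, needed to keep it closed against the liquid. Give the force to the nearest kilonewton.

P ≈ 43 kN

γ = 1.025 × 9.81 = 10.05525 kN/m³.
Let θ = 26.9° be the plate's angle to the horizontal; measure y along the incline from where the plane meets the free surface. Vertical depth h = y·sinθ with sinθ = 0.452435.
The centroid of a semicircle lies 4r/(3π) = 0.679061 m from the diameter, here below the top edge, so y_c = 4.66 + 0.679061 = 5.33906 m and h_c = 5.33906 × 0.452435 = 2.41558 m.
A = πr²/2 = π × 1.6²/2 = 4.02124 m².
Resultant F = γ·h_c·A = 10.05525 × 2.41558 × 4.02124 = 97.6729 kN.
I_c = (π/8 − 8/(9π))·r⁴ = 0.109757 × 1.6⁴ = 0.719303 m⁴.
Centre of pressure: y_p = y_c + I_c/(y_c·A) = 5.33906 + 0.719303/(5.33906 × 4.02124) = 5.33906 + 0.0335033 = 5.37256 m along the plane.
The resultant acts 0.679061 + 0.0335033 = 0.712564 m (along the plate) below the hinge at the top edge, so the moment about the hinge is M = F × 0.712564 = 97.6729 × 0.712564 = 69.5982 kN·m.
A normal force at the bottom, 1.6 m from the hinge, must supply this moment: P = 69.5982/1.6 = 43.4989 kN.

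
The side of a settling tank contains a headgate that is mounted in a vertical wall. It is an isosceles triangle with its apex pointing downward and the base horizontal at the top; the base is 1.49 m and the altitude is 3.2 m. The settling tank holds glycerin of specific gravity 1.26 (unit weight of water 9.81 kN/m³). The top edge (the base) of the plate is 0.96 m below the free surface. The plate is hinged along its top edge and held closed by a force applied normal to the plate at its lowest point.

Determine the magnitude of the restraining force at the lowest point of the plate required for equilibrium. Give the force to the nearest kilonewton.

γ = 1.26 × 9.81 = 12.3606 kN/m³.
With the apex down, the centroid sits h/3 = 3.2/3 = 1.06667 m below the base (the top edge), so the centroid depth is h_c = 0.96 + 1.06667 = 2.02667 m.
A = ½ × 1.49 × 3.2 = 2.384 m².
Resultant F = γ·h_c·A = 12.3606 × 2.02667 × 2.384 = 59.7212 kN.
I_c = b·h³/36 = 1.49 × 3.2³/36 = 1.35623 m⁴.
Centre of pressure: y_p = y_c + I_c/(y_c·A) = 2.02667 + 1.35623/(2.02667 × 2.384) = 2.02667 + 0.280701 = 2.30737 m along the plane.
The resultant acts 1.06667 + 0.280701 = 1.34737 m (along the plate) below the hinge at the top edge, so the moment about the hinge is M = F × 1.34737 = 59.7212 × 1.34737 = 80.4666 kN·m.
A normal force at the bottom, 3.2 m from the hinge, must supply this moment: P = 80.4666/3.2 = 25.1458 kN.

P ≈ 25 kN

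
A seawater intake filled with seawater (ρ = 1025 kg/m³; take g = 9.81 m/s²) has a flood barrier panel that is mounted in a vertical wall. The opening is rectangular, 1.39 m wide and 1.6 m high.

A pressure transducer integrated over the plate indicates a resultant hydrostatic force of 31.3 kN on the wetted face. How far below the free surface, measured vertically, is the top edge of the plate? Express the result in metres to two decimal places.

d_top ≈ 0.60 m

γ = ρg = 1025 × 9.81 / 1000 = 10.05525 kN/m³.
A = 1.39 × 1.6 = 2.224 m².
From F = γ·h_c·A, the centroid depth is h_c = 31.3/(10.05525 × 2.224) = 1.39964 m.
The centroid lies 1.6/2 = 0.8 m below the top edge, so the top edge sits at h_top = 1.39964 − 0.8 = 0.59964 m below the surface.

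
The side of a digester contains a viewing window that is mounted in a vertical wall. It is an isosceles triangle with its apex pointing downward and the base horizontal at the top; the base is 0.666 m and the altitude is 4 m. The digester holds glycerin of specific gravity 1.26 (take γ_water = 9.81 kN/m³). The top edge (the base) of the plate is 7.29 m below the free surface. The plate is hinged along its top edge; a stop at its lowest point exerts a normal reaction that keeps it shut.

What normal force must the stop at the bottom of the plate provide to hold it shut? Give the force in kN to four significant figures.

γ = 1.26 × 9.81 = 12.3606 kN/m³.
With the apex down, the centroid sits h/3 = 4/3 = 1.33333 m below the base (the top edge), so the centroid depth is h_c = 7.29 + 1.33333 = 8.62333 m.
A = ½ × 0.666 × 4 = 1.332 m².
Resultant F = γ·h_c·A = 12.3606 × 8.62333 × 1.332 = 141.977 kN.
I_c = b·h³/36 = 0.666 × 4³/36 = 1.184 m⁴.
Centre of pressure: y_p = y_c + I_c/(y_c·A) = 8.62333 + 1.184/(8.62333 × 1.332) = 8.62333 + 0.10308 = 8.72641 m along the plane.
The resultant acts 1.33333 + 0.10308 = 1.43641 m (along the plate) below the hinge at the top edge, so the moment about the hinge is M = F × 1.43641 = 141.977 × 1.43641 = 203.937 kN·m.
A normal force at the bottom, 4 m from the hinge, must supply this moment: P = 203.937/4 = 50.9843 kN.

P ≈ 50.98 kN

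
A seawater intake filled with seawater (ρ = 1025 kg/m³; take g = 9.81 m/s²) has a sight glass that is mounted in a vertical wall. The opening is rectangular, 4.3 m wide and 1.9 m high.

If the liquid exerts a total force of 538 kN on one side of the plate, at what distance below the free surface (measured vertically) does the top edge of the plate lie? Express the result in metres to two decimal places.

d_top ≈ 5.60 m

γ = ρg = 1025 × 9.81 / 1000 = 10.05525 kN/m³.
A = 4.3 × 1.9 = 8.17 m².
From F = γ·h_c·A, the centroid depth is h_c = 538/(10.05525 × 8.17) = 6.54888 m.
The centroid lies 1.9/2 = 0.95 m below the top edge, so the top edge sits at h_top = 6.54888 − 0.95 = 5.59888 m below the surface.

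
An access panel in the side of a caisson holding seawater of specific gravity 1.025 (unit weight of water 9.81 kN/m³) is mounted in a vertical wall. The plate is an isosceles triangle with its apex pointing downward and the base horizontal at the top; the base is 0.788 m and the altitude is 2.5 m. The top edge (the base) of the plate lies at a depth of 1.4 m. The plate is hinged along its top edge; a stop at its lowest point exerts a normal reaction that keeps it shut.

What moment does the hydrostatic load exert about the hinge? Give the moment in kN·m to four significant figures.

γ = 1.025 × 9.81 = 10.05525 kN/m³.
With the apex down, the centroid sits h/3 = 2.5/3 = 0.833333 m below the base (the top edge), so the centroid depth is h_c = 1.4 + 0.833333 = 2.23333 m.
A = ½ × 0.788 × 2.5 = 0.985 m².
Resultant F = γ·h_c·A = 10.05525 × 2.23333 × 0.985 = 22.1198 kN.
I_c = b·h³/36 = 0.788 × 2.5³/36 = 0.342014 m⁴.
Centre of pressure: y_p = y_c + I_c/(y_c·A) = 2.23333 + 0.342014/(2.23333 × 0.985) = 2.23333 + 0.155473 = 2.3888 m along the plane.
The resultant acts 0.833333 + 0.155473 = 0.988806 m (along the plate) below the hinge at the top edge, so the moment about the hinge is M = F × 0.988806 = 22.1198 × 0.988806 = 21.8722 kN·m.

M ≈ 21.87 kN·m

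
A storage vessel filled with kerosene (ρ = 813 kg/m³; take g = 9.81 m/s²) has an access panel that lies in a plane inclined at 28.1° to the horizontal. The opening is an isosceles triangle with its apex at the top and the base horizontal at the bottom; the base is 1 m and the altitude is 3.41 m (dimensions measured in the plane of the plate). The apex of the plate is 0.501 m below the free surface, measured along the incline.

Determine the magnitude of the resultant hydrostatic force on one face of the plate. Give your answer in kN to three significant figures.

F ≈ 17.8 kN

γ = ρg = 813 × 9.81 / 1000 = 7.97553 kN/m³.
Let θ = 28.1° be the plate's angle to the horizontal; measure y along the incline from where the plane meets the free surface. Vertical depth h = y·sinθ with sinθ = 0.471012.
With the apex up, the centroid sits 2h/3 = 2 × 3.41/3 = 2.27333 m below the apex, so y_c = 0.501 + 2.27333 = 2.77433 m and h_c = 2.77433 × 0.471012 = 1.30674 m.
A = ½ × 1 × 3.41 = 1.705 m².
Resultant F = γ·h_c·A = 7.97553 × 1.30674 × 1.705 = 17.7694 kN.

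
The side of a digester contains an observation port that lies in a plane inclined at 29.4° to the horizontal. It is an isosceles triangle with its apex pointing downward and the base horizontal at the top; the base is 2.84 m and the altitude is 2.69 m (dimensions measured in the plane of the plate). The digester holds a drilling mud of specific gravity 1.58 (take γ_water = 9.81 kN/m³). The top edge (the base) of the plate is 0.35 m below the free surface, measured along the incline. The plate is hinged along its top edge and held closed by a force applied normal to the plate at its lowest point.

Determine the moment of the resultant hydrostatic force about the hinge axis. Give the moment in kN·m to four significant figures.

M ≈ 44.17 kN·m

γ = 1.58 × 9.81 = 15.4998 kN/m³.
Let θ = 29.4° be the plate's angle to the horizontal; measure y along the incline from where the plane meets the free surface. Vertical depth h = y·sinθ with sinθ = 0.490904.
With the apex down, the centroid sits h/3 = 2.69/3 = 0.896667 m below the base (the top edge), so y_c = 0.35 + 0.896667 = 1.24667 m and h_c = 1.24667 × 0.490904 = 0.611995 m.
A = ½ × 2.84 × 2.69 = 3.8198 m².
Resultant F = γ·h_c·A = 15.4998 × 0.611995 × 3.8198 = 36.2339 kN.
I_c = b·h³/36 = 2.84 × 2.69³/36 = 1.53558 m⁴.
Centre of pressure: y_p = y_c + I_c/(y_c·A) = 1.24667 + 1.53558/(1.24667 × 3.8198) = 1.24667 + 0.322463 = 1.56913 m along the plane.
The resultant acts 0.896667 + 0.322463 = 1.21913 m (along the plate) below the hinge at the top edge, so the moment about the hinge is M = F × 1.21913 = 36.2339 × 1.21913 = 44.1738 kN·m.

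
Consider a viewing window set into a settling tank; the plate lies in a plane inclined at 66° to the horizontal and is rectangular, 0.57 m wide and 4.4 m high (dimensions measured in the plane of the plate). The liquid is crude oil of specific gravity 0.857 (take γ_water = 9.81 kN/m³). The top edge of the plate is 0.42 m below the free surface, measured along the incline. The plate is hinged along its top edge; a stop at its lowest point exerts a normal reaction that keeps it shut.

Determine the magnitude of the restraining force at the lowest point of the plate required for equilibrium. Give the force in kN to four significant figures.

P ≈ 32.30 kN

γ = 0.857 × 9.81 = 8.40717 kN/m³.
Let θ = 66° be the plate's angle to the horizontal; measure y along the incline from where the plane meets the free surface. Vertical depth h = y·sinθ with sinθ = 0.913545.
The centroid lies 4.4/2 = 2.2 m below the top edge, so y_c = 0.42 + 2.2 = 2.62 m and h_c = 2.62 × 0.913545 = 2.39349 m.
A = 0.57 × 4.4 = 2.508 m².
Resultant F = γ·h_c·A = 8.40717 × 2.39349 × 2.508 = 50.4672 kN.
I_c = b·h³/12 = 0.57 × 4.4³/12 = 4.04624 m⁴.
Centre of pressure: y_p = y_c + I_c/(y_c·A) = 2.62 + 4.04624/(2.62 × 2.508) = 2.62 + 0.615776 = 3.23578 m along the plane.
The resultant acts 2.2 + 0.615776 = 2.81578 m (along the plate) below the hinge at the top edge, so the moment about the hinge is M = F × 2.81578 = 50.4672 × 2.81578 = 142.105 kN·m.
A normal force at the bottom, 4.4 m from the hinge, must supply this moment: P = 142.105/4.4 = 32.2966 kN.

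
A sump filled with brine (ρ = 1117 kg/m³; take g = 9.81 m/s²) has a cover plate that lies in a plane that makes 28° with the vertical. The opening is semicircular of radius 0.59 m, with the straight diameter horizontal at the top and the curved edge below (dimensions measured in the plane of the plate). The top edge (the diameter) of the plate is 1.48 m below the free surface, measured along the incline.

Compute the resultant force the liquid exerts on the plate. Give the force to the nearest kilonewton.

F ≈ 9 kN

γ = ρg = 1117 × 9.81 / 1000 = 10.95777 kN/m³.
The plate makes 28° with the vertical, i.e. θ = 90° − 28° = 62° to the horizontal. Measuring y along the incline from the free-surface line, vertical depth h = y·sinθ with sinθ = 0.882948.
The centroid of a semicircle lies 4r/(3π) = 0.250404 m from the diameter, here below the top edge, so y_c = 1.48 + 0.250404 = 1.7304 m and h_c = 1.7304 × 0.882948 = 1.52785 m.
A = πr²/2 = π × 0.59²/2 = 0.546794 m².
Resultant F = γ·h_c·A = 10.95777 × 1.52785 × 0.546794 = 9.15433 kN.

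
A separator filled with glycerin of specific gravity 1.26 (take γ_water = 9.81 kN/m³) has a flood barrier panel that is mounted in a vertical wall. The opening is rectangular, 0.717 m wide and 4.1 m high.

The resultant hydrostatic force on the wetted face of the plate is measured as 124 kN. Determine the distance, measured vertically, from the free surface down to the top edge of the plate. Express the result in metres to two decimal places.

d_top ≈ 1.36 m

γ = 1.26 × 9.81 = 12.3606 kN/m³.
A = 0.717 × 4.1 = 2.9397 m².
From F = γ·h_c·A, the centroid depth is h_c = 124/(12.3606 × 2.9397) = 3.41255 m.
The centroid lies 4.1/2 = 2.05 m below the top edge, so the top edge sits at h_top = 3.41255 − 2.05 = 1.36255 m below the surface.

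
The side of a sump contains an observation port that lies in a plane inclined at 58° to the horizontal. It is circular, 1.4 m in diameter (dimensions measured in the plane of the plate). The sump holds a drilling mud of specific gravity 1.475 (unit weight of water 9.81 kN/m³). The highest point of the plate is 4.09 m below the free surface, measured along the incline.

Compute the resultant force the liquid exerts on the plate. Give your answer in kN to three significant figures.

γ = 1.475 × 9.81 = 14.46975 kN/m³.
Let θ = 58° be the plate's angle to the horizontal; measure y along the incline from where the plane meets the free surface. Vertical depth h = y·sinθ with sinθ = 0.848048.
The centroid is at the centre, 0.7 m below the top of the plate, so y_c = 4.09 + 0.7 = 4.79 m and h_c = 4.79 × 0.848048 = 4.06215 m.
A = π(0.7)² = 1.53938 m².
Resultant F = γ·h_c·A = 14.46975 × 4.06215 × 1.53938 = 90.4821 kN.

F ≈ 90.5 kN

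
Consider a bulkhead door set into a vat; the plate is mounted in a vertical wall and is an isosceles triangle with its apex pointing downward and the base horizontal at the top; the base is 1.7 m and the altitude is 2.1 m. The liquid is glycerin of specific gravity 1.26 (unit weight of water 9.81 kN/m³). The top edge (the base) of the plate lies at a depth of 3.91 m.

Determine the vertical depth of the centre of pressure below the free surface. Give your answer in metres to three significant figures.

γ = 1.26 × 9.81 = 12.3606 kN/m³.
With the apex down, the centroid sits h/3 = 2.1/3 = 0.7 m below the base (the top edge), so the centroid depth is h_c = 3.91 + 0.7 = 4.61 m.
A = ½ × 1.7 × 2.1 = 1.785 m².
Resultant F = γ·h_c·A = 12.3606 × 4.61 × 1.785 = 101.714 kN.
I_c = b·h³/36 = 1.7 × 2.1³/36 = 0.437325 m⁴.
Centre of pressure: y_p = y_c + I_c/(y_c·A) = 4.61 + 0.437325/(4.61 × 1.785) = 4.61 + 0.0531453 = 4.66315 m along the plane.

h_p = 4.66 m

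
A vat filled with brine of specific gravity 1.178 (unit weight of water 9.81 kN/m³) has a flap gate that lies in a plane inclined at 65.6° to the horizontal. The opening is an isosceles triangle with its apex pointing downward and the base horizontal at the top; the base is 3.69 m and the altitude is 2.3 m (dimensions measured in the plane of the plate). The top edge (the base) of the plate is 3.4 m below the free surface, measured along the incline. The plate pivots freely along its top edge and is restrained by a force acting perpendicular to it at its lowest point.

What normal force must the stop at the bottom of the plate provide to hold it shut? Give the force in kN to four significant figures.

P ≈ 67.73 kN

γ = 1.178 × 9.81 = 11.55618 kN/m³.
Let θ = 65.6° be the plate's angle to the horizontal; measure y along the incline from where the plane meets the free surface. Vertical depth h = y·sinθ with sinθ = 0.910684.
With the apex down, the centroid sits h/3 = 2.3/3 = 0.766667 m below the base (the top edge), so y_c = 3.4 + 0.766667 = 4.16667 m and h_c = 4.16667 × 0.910684 = 3.79452 m.
A = ½ × 3.69 × 2.3 = 4.2435 m².
Resultant F = γ·h_c·A = 11.55618 × 3.79452 × 4.2435 = 186.078 kN.
I_c = b·h³/36 = 3.69 × 2.3³/36 = 1.24712 m⁴.
Centre of pressure: y_p = y_c + I_c/(y_c·A) = 4.16667 + 1.24712/(4.16667 × 4.2435) = 4.16667 + 0.0705334 = 4.2372 m along the plane.
The resultant acts 0.766667 + 0.0705334 = 0.8372 m (along the plate) below the hinge at the top edge, so the moment about the hinge is M = F × 0.8372 = 186.078 × 0.8372 = 155.785 kN·m.
A normal force at the bottom, 2.3 m from the hinge, must supply this moment: P = 155.785/2.3 = 67.7326 kN.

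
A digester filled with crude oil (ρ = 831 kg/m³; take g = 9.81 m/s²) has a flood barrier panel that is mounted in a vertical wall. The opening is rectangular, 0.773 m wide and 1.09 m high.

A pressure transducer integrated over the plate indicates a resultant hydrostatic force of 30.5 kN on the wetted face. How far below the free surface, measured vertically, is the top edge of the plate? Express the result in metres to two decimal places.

d_top ≈ 3.90 m

γ = ρg = 831 × 9.81 / 1000 = 8.15211 kN/m³.
A = 0.773 × 1.09 = 0.84257 m².
From F = γ·h_c·A, the centroid depth is h_c = 30.5/(8.15211 × 0.84257) = 4.44042 m.
The centroid lies 1.09/2 = 0.545 m below the top edge, so the top edge sits at h_top = 4.44042 − 0.545 = 3.89542 m below the surface.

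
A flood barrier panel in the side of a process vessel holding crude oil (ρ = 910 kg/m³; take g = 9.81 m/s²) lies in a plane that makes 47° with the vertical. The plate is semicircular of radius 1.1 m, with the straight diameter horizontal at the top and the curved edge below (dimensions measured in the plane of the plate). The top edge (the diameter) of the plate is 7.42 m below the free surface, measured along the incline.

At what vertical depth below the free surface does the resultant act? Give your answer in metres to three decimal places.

γ = ρg = 910 × 9.81 / 1000 = 8.9271 kN/m³.
The plate makes 47° with the vertical, i.e. θ = 90° − 47° = 43° to the horizontal. Measuring y along the incline from the free-surface line, vertical depth h = y·sinθ with sinθ = 0.681998.
The centroid of a semicircle lies 4r/(3π) = 0.466854 m from the diameter, here below the top edge, so y_c = 7.42 + 0.466854 = 7.88685 m and h_c = 7.88685 × 0.681998 = 5.37882 m.
A = πr²/2 = π × 1.1²/2 = 1.90066 m².
Resultant F = γ·h_c·A = 8.9271 × 5.37882 × 1.90066 = 91.2645 kN.
I_c = (π/8 − 8/(9π))·r⁴ = 0.109757 × 1.1⁴ = 0.160695 m⁴.
Centre of pressure: y_p = y_c + I_c/(y_c·A) = 7.88685 + 0.160695/(7.88685 × 1.90066) = 7.88685 + 0.01072 = 7.89757 m along the plane.
Vertically, h_p = y_p·sinθ = 7.89757 × 0.681998 = 5.38613 m.

h_p = 5.386 m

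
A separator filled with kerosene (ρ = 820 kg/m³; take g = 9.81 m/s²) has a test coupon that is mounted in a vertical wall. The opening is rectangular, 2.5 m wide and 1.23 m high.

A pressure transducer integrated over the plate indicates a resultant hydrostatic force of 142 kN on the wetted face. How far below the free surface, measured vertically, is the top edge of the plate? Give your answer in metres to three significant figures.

γ = ρg = 820 × 9.81 / 1000 = 8.0442 kN/m³.
A = 2.5 × 1.23 = 3.075 m².
From F = γ·h_c·A, the centroid depth is h_c = 142/(8.0442 × 3.075) = 5.74064 m.
The centroid lies 1.23/2 = 0.615 m below the top edge, so the top edge sits at h_top = 5.74064 − 0.615 = 5.12564 m below the surface.

d_top ≈ 5.13 m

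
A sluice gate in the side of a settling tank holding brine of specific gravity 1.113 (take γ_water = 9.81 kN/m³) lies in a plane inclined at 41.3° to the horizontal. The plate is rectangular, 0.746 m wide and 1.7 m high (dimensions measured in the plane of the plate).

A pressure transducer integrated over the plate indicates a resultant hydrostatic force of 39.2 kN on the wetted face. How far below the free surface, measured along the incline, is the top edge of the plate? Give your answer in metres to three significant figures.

γ = 1.113 × 9.81 = 10.91853 kN/m³.
A = 0.746 × 1.7 = 1.2682 m².
From F = γ·h_c·A, the centroid depth is h_c = 39.2/(10.91853 × 1.2682) = 2.83096 m.
Let θ = 41.3° be the plate's angle to the horizontal; measure y along the incline from where the plane meets the free surface. Vertical depth h = y·sinθ with sinθ = 0.660002.
Along the incline, y_c = h_c/sinθ = 2.83096/0.660002 = 4.28932 m.
The centroid lies 1.7/2 = 0.85 m below the top edge, so the top edge sits at y_top = 4.28932 − 0.85 = 3.43932 m along the incline.

y_top ≈ 3.44 m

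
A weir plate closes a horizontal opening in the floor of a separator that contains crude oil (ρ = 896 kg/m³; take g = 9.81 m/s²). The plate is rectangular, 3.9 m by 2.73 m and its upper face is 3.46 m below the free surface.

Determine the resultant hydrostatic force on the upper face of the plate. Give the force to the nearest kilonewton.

F ≈ 324 kN

γ = ρg = 896 × 9.81 / 1000 = 8.78976 kN/m³.
The plate is horizontal, so pressure is uniform at p = γ·h = 8.78976 × 3.46 = 30.4126 kN/m².
A = 3.9 × 2.73 = 10.647 m².
F = p·A = 30.4126 × 10.647 = 323.803 kN.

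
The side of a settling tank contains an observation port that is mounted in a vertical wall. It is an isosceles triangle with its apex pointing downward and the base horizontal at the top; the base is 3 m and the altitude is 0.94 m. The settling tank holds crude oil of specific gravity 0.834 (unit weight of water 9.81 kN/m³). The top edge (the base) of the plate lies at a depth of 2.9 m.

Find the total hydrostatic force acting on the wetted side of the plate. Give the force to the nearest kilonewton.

F ≈ 37 kN

γ = 0.834 × 9.81 = 8.18154 kN/m³.
With the apex down, the centroid sits h/3 = 0.94/3 = 0.313333 m below the base (the top edge), so the centroid depth is h_c = 2.9 + 0.313333 = 3.21333 m.
A = ½ × 3 × 0.94 = 1.41 m².
Resultant F = γ·h_c·A = 8.18154 × 3.21333 × 1.41 = 37.0689 kN.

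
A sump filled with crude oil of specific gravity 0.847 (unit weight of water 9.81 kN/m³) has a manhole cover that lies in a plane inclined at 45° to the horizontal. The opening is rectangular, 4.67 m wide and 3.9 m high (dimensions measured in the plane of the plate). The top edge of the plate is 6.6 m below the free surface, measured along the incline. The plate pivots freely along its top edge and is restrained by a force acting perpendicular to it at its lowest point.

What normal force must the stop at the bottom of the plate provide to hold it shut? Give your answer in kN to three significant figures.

γ = 0.847 × 9.81 = 8.30907 kN/m³.
Let θ = 45° be the plate's angle to the horizontal; measure y along the incline from where the plane meets the free surface. Vertical depth h = y·sinθ with sinθ = 0.707107.
The centroid lies 3.9/2 = 1.95 m below the top edge, so y_c = 6.6 + 1.95 = 8.55 m and h_c = 8.55 × 0.707107 = 6.04576 m.
A = 4.67 × 3.9 = 18.213 m².
Resultant F = γ·h_c·A = 8.30907 × 6.04576 × 18.213 = 914.924 kN.
I_c = b·h³/12 = 4.67 × 3.9³/12 = 23.085 m⁴.
Centre of pressure: y_p = y_c + I_c/(y_c·A) = 8.55 + 23.085/(8.55 × 18.213) = 8.55 + 0.148246 = 8.69825 m along the plane.
The resultant acts 1.95 + 0.148246 = 2.09825 m (along the plate) below the hinge at the top edge, so the moment about the hinge is M = F × 2.09825 = 914.924 × 2.09825 = 1919.74 kN·m.
A normal force at the bottom, 3.9 m from the hinge, must supply this moment: P = 1919.74/3.9 = 492.241 kN.

P ≈ 492 kN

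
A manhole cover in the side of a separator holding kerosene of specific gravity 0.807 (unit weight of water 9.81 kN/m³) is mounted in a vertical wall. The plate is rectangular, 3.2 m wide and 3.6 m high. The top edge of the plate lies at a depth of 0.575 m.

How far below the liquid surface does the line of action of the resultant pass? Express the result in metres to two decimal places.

h_p = 2.83 m

γ = 0.807 × 9.81 = 7.91667 kN/m³.
The centroid lies 3.6/2 = 1.8 m below the top edge, so the centroid depth is h_c = 0.575 + 1.8 = 2.375 m.
A = 3.2 × 3.6 = 11.52 m².
Resultant F = γ·h_c·A = 7.91667 × 2.375 × 11.52 = 216.6 kN.
I_c = b·h³/12 = 3.2 × 3.6³/12 = 12.4416 m⁴.
Centre of pressure: y_p = y_c + I_c/(y_c·A) = 2.375 + 12.4416/(2.375 × 11.52) = 2.375 + 0.454737 = 2.82974 m along the plane.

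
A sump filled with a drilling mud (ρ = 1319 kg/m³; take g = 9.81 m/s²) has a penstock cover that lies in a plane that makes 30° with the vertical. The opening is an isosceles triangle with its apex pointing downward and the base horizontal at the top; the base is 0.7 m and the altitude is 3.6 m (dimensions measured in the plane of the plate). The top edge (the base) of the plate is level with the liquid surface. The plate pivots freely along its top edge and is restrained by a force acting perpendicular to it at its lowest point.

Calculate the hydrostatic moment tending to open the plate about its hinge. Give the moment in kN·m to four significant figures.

γ = ρg = 1319 × 9.81 / 1000 = 12.93939 kN/m³.
The plate makes 30° with the vertical, i.e. θ = 90° − 30° = 60° to the horizontal. Measuring y along the incline from the free-surface line, vertical depth h = y·sinθ with sinθ = 0.866025.
With the apex down, the centroid sits h/3 = 3.6/3 = 1.2 m below the base (the top edge), so y_c = 1.2 m and h_c = 1.2 × 0.866025 = 1.03923 m.
A = ½ × 0.7 × 3.6 = 1.26 m².
Resultant F = γ·h_c·A = 12.93939 × 1.03923 × 1.26 = 16.9432 kN.
I_c = b·h³/36 = 0.7 × 3.6³/36 = 0.9072 m⁴.
Centre of pressure: y_p = y_c + I_c/(y_c·A) = 1.2 + 0.9072/(1.2 × 1.26) = 1.2 + 0.6 = 1.8 m along the plane.
The resultant acts 1.2 + 0.6 = 1.8 m (along the plate) below the hinge at the top edge, so the moment about the hinge is M = F × 1.8 = 16.9432 × 1.8 = 30.4978 kN·m.

M ≈ 30.50 kN·m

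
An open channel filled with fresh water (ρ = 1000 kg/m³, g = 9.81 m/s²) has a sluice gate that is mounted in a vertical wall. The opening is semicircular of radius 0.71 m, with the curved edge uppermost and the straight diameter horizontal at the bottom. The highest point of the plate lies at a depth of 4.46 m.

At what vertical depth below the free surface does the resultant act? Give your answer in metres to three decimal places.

γ = ρg = 1000 × 9.81 = 9810 N/m³ = 9.81 kN/m³.
The centroid lies 4r/(3π) = 0.301333 m above the diameter, so r − 4r/(3π) = 0.71 − 0.301333 = 0.408667 m below the topmost point, so the centroid depth is h_c = 4.46 + 0.408667 = 4.86867 m.
A = πr²/2 = π × 0.71²/2 = 0.791838 m².
Resultant F = γ·h_c·A = 9.81 × 4.86867 × 0.791838 = 37.8195 kN.
I_c = (π/8 − 8/(9π))·r⁴ = 0.109757 × 0.71⁴ = 0.0278911 m⁴.
Centre of pressure: y_p = y_c + I_c/(y_c·A) = 4.86867 + 0.0278911/(4.86867 × 0.791838) = 4.86867 + 0.00723467 = 4.8759 m along the plane.

h_p = 4.876 m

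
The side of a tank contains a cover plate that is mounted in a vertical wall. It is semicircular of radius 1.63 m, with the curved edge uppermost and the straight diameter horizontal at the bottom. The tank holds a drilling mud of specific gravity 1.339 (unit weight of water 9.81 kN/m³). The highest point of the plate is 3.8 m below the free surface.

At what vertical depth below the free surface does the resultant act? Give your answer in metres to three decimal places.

h_p = 4.777 m

γ = 1.339 × 9.81 = 13.13559 kN/m³.
The centroid lies 4r/(3π) = 0.691793 m above the diameter, so r − 4r/(3π) = 1.63 − 0.691793 = 0.938207 m below the topmost point, so the centroid depth is h_c = 3.8 + 0.938207 = 4.73821 m.
A = πr²/2 = π × 1.63²/2 = 4.17345 m².
Resultant F = γ·h_c·A = 13.13559 × 4.73821 × 4.17345 = 259.752 kN.
I_c = (π/8 − 8/(9π))·r⁴ = 0.109757 × 1.63⁴ = 0.774788 m⁴.
Centre of pressure: y_p = y_c + I_c/(y_c·A) = 4.73821 + 0.774788/(4.73821 × 4.17345) = 4.73821 + 0.0391808 = 4.77739 m along the plane.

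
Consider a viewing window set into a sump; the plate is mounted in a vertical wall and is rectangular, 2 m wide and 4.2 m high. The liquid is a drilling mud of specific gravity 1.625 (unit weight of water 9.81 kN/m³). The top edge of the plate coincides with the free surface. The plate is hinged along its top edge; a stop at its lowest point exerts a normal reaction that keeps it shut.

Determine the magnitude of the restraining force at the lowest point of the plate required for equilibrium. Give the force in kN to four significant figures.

P ≈ 187.5 kN

γ = 1.625 × 9.81 = 15.94125 kN/m³.
The centroid lies 4.2/2 = 2.1 m below the top edge, so the centroid depth is h_c = 2.1 m.
A = 2 × 4.2 = 8.4 m².
Resultant F = γ·h_c·A = 15.94125 × 2.1 × 8.4 = 281.204 kN.
I_c = b·h³/12 = 2 × 4.2³/12 = 12.348 m⁴.
Centre of pressure: y_p = y_c + I_c/(y_c·A) = 2.1 + 12.348/(2.1 × 8.4) = 2.1 + 0.7 = 2.8 m along the plane.
The resultant acts 2.1 + 0.7 = 2.8 m (along the plate) below the hinge at the top edge, so the moment about the hinge is M = F × 2.8 = 281.204 × 2.8 = 787.371 kN·m.
A normal force at the bottom, 4.2 m from the hinge, must supply this moment: P = 787.371/4.2 = 187.469 kN.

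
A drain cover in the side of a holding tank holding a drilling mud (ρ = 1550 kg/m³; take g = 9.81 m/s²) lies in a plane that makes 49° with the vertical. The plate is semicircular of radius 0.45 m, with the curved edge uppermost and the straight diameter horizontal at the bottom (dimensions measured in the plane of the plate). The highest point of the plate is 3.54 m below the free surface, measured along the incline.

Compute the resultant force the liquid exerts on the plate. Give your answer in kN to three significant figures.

γ = ρg = 1550 × 9.81 / 1000 = 15.2055 kN/m³.
The plate makes 49° with the vertical, i.e. θ = 90° − 49° = 41° to the horizontal. Measuring y along the incline from the free-surface line, vertical depth h = y·sinθ with sinθ = 0.656059.
The centroid lies 4r/(3π) = 0.190986 m above the diameter, so r − 4r/(3π) = 0.45 − 0.190986 = 0.259014 m below the topmost point, so y_c = 3.54 + 0.259014 = 3.79901 m and h_c = 3.79901 × 0.656059 = 2.49237 m.
A = πr²/2 = π × 0.45²/2 = 0.318086 m².
Resultant F = γ·h_c·A = 15.2055 × 2.49237 × 0.318086 = 12.0547 kN.

F ≈ 12.1 kN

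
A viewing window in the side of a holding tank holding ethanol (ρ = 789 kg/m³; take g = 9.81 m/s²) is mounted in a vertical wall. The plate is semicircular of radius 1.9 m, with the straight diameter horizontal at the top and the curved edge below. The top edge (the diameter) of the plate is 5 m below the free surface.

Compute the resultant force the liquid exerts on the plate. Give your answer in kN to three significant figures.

F ≈ 255 kN

γ = ρg = 789 × 9.81 / 1000 = 7.74009 kN/m³.
The centroid of a semicircle lies 4r/(3π) = 0.806385 m from the diameter, here below the top edge, so the centroid depth is h_c = 5 + 0.806385 = 5.80638 m.
A = πr²/2 = π × 1.9²/2 = 5.67057 m².
Resultant F = γ·h_c·A = 7.74009 × 5.80638 × 5.67057 = 254.846 kN.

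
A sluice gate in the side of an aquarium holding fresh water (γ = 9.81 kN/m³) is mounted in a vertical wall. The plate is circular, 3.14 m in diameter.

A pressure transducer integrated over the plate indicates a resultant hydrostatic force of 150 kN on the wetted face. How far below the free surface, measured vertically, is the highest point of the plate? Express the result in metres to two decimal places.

γ = 9.81 kN/m³.
A = π(1.57)² = 7.74371 m².
From F = γ·h_c·A, the centroid depth is h_c = 150/(9.81 × 7.74371) = 1.97457 m.
The centroid is at the centre, 1.57 m below the top of the plate, so the highest point sits at h_top = 1.97457 − 1.57 = 0.40457 m below the surface.

d_top ≈ 0.40 m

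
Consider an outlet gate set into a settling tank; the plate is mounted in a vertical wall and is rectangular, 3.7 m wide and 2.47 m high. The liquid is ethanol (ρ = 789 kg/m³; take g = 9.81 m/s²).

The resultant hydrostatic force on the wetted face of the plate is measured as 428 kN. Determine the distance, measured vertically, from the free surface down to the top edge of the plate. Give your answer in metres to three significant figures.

d_top ≈ 4.82 m

γ = ρg = 789 × 9.81 / 1000 = 7.74009 kN/m³.
A = 3.7 × 2.47 = 9.139 m².
From F = γ·h_c·A, the centroid depth is h_c = 428/(7.74009 × 9.139) = 6.05061 m.
The centroid lies 2.47/2 = 1.235 m below the top edge, so the top edge sits at h_top = 6.05061 − 1.235 = 4.81561 m below the surface.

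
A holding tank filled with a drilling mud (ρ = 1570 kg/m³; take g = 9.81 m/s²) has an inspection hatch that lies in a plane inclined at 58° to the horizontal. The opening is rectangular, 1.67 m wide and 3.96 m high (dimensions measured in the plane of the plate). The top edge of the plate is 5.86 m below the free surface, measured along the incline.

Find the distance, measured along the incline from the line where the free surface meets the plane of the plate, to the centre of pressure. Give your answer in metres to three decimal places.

y_p = 8.007 m

γ = ρg = 1570 × 9.81 / 1000 = 15.4017 kN/m³.
Let θ = 58° be the plate's angle to the horizontal; measure y along the incline from where the plane meets the free surface. Vertical depth h = y·sinθ with sinθ = 0.848048.
The centroid lies 3.96/2 = 1.98 m below the top edge, so y_c = 5.86 + 1.98 = 7.84 m and h_c = 7.84 × 0.848048 = 6.6487 m.
A = 1.67 × 3.96 = 6.6132 m².
Resultant F = γ·h_c·A = 15.4017 × 6.6487 × 6.6132 = 677.2 kN.
I_c = b·h³/12 = 1.67 × 3.96³/12 = 8.64213 m⁴.
Centre of pressure: y_p = y_c + I_c/(y_c·A) = 7.84 + 8.64213/(7.84 × 6.6132) = 7.84 + 0.166684 = 8.00668 m along the plane.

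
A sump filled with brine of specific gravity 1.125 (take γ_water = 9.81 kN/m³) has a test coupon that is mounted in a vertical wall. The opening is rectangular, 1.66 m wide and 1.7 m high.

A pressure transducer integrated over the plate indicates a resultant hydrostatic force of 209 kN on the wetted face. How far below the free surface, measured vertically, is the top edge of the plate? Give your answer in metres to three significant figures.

γ = 1.125 × 9.81 = 11.03625 kN/m³.
A = 1.66 × 1.7 = 2.822 m².
From F = γ·h_c·A, the centroid depth is h_c = 209/(11.03625 × 2.822) = 6.7107 m.
The centroid lies 1.7/2 = 0.85 m below the top edge, so the top edge sits at h_top = 6.7107 − 0.85 = 5.8607 m below the surface.

d_top ≈ 5.86 m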